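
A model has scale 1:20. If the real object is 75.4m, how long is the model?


Model size = real / scale
= 75.4 / 20
= 3.7700 m

3.7700 m


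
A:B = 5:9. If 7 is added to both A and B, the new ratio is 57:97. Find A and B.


Let A = 5k, B = 9k.
(5k + 7) / (9k + 7) = 57/97
Cross-multiply: 97(5k + 7) = 57(9k + 7)
485k + 679 = 513k + 399
485k - 513k = 399 - 679
-28k = -280
k = -280/-28 = 10
A = 5×10 = 50, B = 9×10 = 90
= A = 50, B = 90

A = 50, B = 90


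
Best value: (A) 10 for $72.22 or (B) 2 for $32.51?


Deal A: $72.22/10 = $7.2220/unit
Deal B: $32.51/2 = $16.2550/unit
A is cheaper per unit
= Deal A

Deal A


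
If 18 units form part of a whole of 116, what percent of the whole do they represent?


Percentage = (part / whole) × 100
= (18 / 116) × 100
≈ 15.52%

15.52%


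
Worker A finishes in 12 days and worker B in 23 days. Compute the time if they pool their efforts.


Rate of A = 1/12 per day
Rate of B = 1/23 per day
Combined rate = 1/12 + 1/23 = 35/276 ≈ 0.1268 per day
Days = 1 / combined rate = 276/35
≈ 7.89 days

7.89 days


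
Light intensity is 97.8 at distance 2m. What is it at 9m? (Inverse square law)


I₁d₁² = I₂d₂²
I₂ = I₁ × (d₁/d₂)²
= 97.8 × (2/9)²
= 97.8 × 4/81
= 391.2/81
≈ 4.8296

4.8296


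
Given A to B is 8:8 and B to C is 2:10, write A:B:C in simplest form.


Match B: multiply A:B by 2 → 16:16
Multiply B:C by 8 → 16:80
Combined: 16:16:80
GCD = 16
= 1:1:5

1:1:5


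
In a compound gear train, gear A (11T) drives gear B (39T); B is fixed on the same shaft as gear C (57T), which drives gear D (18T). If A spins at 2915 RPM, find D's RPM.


Stage 1: RPM_B = RPM_A × t_A/t_B = 2915 × 11/39 = 32065/39 ≈ 822.18
B and C share a shaft → RPM_C = RPM_B
Stage 2: RPM_D = RPM_C × t_C/t_D = RPM_A × (t_A×t_C)/(t_B×t_D)
Overall ratio = (11×57)/(39×18) = 627/702
RPM_D = 2915 × 627/702 = 1827705/702
≈ 2603.57 RPM

2603.57 RPM


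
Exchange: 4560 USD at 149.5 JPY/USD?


Amount × rate = 4560 × 149.5
= 681720.00 JPY

681720.00 JPY


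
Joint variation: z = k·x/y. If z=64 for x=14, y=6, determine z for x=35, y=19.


z = k·x/y
Solve for k using the known point: k = z·y/x = 64×6/14 = 384/14 ≈ 27.4286
Now evaluate at x=35, y=19:
z = k × 35 / 19 = (384 × 35) / (14 × 19) = 13440/266
≈ 50.5263

50.5263


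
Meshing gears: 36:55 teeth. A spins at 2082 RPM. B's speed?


Gear ratio = 36:55 = 36:55
RPM_B = RPM_A × (teeth_A / teeth_B)
= 2082 × (36/55)
= 1362.8 RPM

1362.8 RPM


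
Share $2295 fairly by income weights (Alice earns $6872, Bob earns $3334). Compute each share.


Total income = 6872 + 3334 = $10206
Alice: $2295 × 6872/10206 = $1545.29
Bob: $2295 × 3334/10206 = $749.71
= Alice: $1545.29, Bob: $749.71

Alice: $1545.29, Bob: $749.71


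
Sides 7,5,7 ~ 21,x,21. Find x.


Scale factor = 21/7 = 3
Missing side = 5 × 3
= 15.0

15.0


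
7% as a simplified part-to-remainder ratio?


7% means 7 parts out of 100; remainder = 93
Part : remainder = 7:93
GCD = 1
= 7:93

7:93


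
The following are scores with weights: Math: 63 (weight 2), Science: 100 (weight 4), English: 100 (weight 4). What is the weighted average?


Numerator = 63×2 + 100×4 + 100×4
= 126 + 400 + 400
= 926
Total weight = 10
Weighted avg = 926/10
= 92.60

92.60


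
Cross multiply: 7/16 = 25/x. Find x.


Cross multiply: 7 × x = 16 × 25
7x = 400
x = 400 / 7
= 57.14

57.14


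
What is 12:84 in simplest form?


GCD(12, 84) = 12
12/12 : 84/12
= 1:7

1:7


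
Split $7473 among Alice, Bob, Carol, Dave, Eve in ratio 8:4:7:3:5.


Total parts = 8 + 4 + 7 + 3 + 5 = 27
Alice: 7473 × 8/27 = 2214.22
Bob: 7473 × 4/27 = 1107.11
Carol: 7473 × 7/27 = 1937.44
Dave: 7473 × 3/27 = 830.33
Eve: 7473 × 5/27 = 1383.89
= Alice: $2214.22, Bob: $1107.11, Carol: $1937.44, Dave: $830.33, Eve: $1383.89

Alice: $2214.22, Bob: $1107.11, Carol: $1937.44, Dave: $830.33, Eve: $1383.89


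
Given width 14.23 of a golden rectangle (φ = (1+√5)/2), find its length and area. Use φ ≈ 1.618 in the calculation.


φ = (1 + √5) / 2 ≈ 1.618
Length = width × φ = 14.23 × 1.618 = 23.02414
≈ 23.02
Area = width × length = 14.23 × 23.02414 = 327.6335122 ≈ 327.63
= Length: 23.02, Area: 327.63

Length: 23.02, Area: 327.63


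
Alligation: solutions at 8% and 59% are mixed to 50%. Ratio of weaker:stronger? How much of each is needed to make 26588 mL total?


Let x parts of 8% mix with y parts of 59%.
8x + 59y = 50(x + y)
8x + 59y = 50x + 50y
x(8 - 50) = y(50 - 59)
x/y = (59 - 50)/(50 - 8) = 9/42
Simplify: 3:14
Total parts = 17; one part = 26588/17 = 1564.00 mL
8% solution: 3×1564.00 = 4692.00 mL
59% solution: 14×1564.00 = 21896.00 mL
= ratio 3:14; 4692.00 mL and 21896.00 mL

ratio 3:14; 4692.00 mL and 21896.00 mL


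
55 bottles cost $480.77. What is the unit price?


Unit rate = total / quantity
= 480.77 / 55
= $8.74 per unit

$8.74 per unit


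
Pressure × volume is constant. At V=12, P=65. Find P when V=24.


Inverse proportion: x × y = constant
k = 12 × 65 = 780
y₂ = k / 24 = 780 / 24
= 32.50

32.50


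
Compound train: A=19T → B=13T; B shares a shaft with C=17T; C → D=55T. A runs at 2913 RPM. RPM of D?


Stage 1: RPM_B = RPM_A × t_A/t_B = 2913 × 19/13 = 55347/13 ≈ 4257.46
B and C share a shaft → RPM_C = RPM_B
Stage 2: RPM_D = RPM_C × t_C/t_D = RPM_A × (t_A×t_C)/(t_B×t_D)
Overall ratio = (19×17)/(13×55) = 323/715
RPM_D = 2913 × 323/715 = 940899/715
≈ 1315.94 RPM

1315.94 RPM


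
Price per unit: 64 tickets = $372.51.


Unit rate = total / quantity
= 372.51 / 64
= $5.82 per unit

$5.82 per unit


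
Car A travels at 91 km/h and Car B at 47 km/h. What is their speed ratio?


Ratio = 91:47
GCD = 1
Simplified = 91:47
Time ratio (same distance) = 47:91
Speed ratio = 91:47

91:47


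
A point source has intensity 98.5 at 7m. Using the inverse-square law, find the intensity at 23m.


I₁d₁² = I₂d₂²
I₂ = I₁ × (d₁/d₂)²
= 98.5 × (7/23)²
= 98.5 × 49/529
= 4826.5/529
≈ 9.1238

9.1238


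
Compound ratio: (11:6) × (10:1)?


Compound ratio = (11×10) : (6×1)
= 110:6
GCD = 2
= 55:3

55:3


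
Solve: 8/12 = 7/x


Cross multiply: 8 × x = 12 × 7
8x = 84
x = 84 / 8
= 10.50

10.50


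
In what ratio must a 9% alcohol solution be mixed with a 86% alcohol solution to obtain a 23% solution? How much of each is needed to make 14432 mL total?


Let x parts of 9% mix with y parts of 86%.
9x + 86y = 23(x + y)
9x + 86y = 23x + 23y
x(9 - 23) = y(23 - 86)
x/y = (86 - 23)/(23 - 9) = 63/14
Simplify: 9:2
Total parts = 11; one part = 14432/11 = 1312.00 mL
9% solution: 9×1312.00 = 11808.00 mL
86% solution: 2×1312.00 = 2624.00 mL
= ratio 9:2; 11808.00 mL and 2624.00 mL

ratio 9:2; 11808.00 mL and 2624.00 mL


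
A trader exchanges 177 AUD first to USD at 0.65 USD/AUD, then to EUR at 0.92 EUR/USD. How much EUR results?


Step 1: 177 AUD × 0.65 = 115.05 USD
Step 2: 115.05 USD × 0.92 = 105.85 EUR
Implied rate AUD→EUR = 0.65 × 0.92 = 0.5980
= 105.85 EUR

105.85 EUR


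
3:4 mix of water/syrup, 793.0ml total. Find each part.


Total parts = 3 + 4 = 7
water: 793.0 × 3/7 = 339.9ml
syrup: 793.0 × 4/7 = 453.1ml
= 339.9ml and 453.1ml

339.9ml and 453.1ml


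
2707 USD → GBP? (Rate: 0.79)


Amount × rate = 2707 × 0.79
= 2138.53 GBP

2138.53 GBP


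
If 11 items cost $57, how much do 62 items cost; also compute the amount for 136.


Direct proportion: y/x = constant
k = 57/11 ≈ 5.1818
y at x=62: k × 62 = 57 × 62 / 11 = 3534/11 ≈ 321.27
y at x=136: k × 136 = 57 × 136 / 11 = 7752/11 ≈ 704.73
= 321.27 and 704.73

321.27 and 704.73


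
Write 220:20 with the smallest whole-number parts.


GCD(220, 20) = 20
220/20 : 20/20
= 11:1

11:1


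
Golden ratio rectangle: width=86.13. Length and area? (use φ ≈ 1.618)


φ = (1 + √5) / 2 ≈ 1.618
Length = width × φ = 86.13 × 1.618 = 139.35834
≈ 139.36
Area = width × length = 86.13 × 139.35834 = 12002.9338242 ≈ 12002.93
= Length: 139.36, Area: 12002.93

Length: 139.36, Area: 12002.93


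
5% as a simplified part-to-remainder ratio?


5% means 5 parts out of 100; remainder = 95
Part : remainder = 5:95
GCD = 5
= 1:19

1:19


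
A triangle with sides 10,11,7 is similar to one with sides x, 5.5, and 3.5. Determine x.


Scale factor = 5.5/11 = 0.5
Missing side = 10 × 0.5
= 5.0

5.0


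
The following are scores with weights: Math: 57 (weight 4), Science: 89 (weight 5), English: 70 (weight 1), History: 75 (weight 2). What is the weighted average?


Numerator = 57×4 + 89×5 + 70×1 + 75×2
= 228 + 445 + 70 + 150
= 893
Total weight = 12
Weighted avg = 893/12
= 74.42

74.42


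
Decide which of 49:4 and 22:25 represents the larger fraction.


49/4 = 12.2500
22/25 = 0.8800
12.2500 > 0.8800, so 49:4 is greater
= 49:4

49:4


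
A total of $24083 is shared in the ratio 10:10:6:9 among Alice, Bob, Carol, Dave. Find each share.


Total parts = 10 + 10 + 6 + 9 = 35
Alice: 24083 × 10/35 = 6880.86
Bob: 24083 × 10/35 = 6880.86
Carol: 24083 × 6/35 = 4128.51
Dave: 24083 × 9/35 = 6192.77
= Alice: $6880.86, Bob: $6880.86, Carol: $4128.51, Dave: $6192.77

Alice: $6880.86, Bob: $6880.86, Carol: $4128.51, Dave: $6192.77


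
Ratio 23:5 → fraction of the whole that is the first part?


Total parts = 23 + 5 = 28
First part: 23/28 = 23/28
= 23/28

23/28


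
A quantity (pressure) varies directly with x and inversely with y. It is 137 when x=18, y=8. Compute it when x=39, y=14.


z = k·x/y
Solve for k using the known point: k = z·y/x = 137×8/18 = 1096/18 ≈ 60.8889
Now evaluate at x=39, y=14:
z = k × 39 / 14 = (1096 × 39) / (18 × 14) = 42744/252
≈ 169.6190

169.6190


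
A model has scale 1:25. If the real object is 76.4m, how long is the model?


Model size = real / scale
= 76.4 / 25
= 3.0560 m

3.0560 m


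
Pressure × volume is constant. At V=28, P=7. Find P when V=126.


Inverse proportion: x × y = constant
k = 28 × 7 = 196
y₂ = k / 126 = 196 / 126
= 1.56

1.56


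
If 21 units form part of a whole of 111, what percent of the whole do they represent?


Percentage = (part / whole) × 100
= (21 / 111) × 100
≈ 18.92%

18.92%


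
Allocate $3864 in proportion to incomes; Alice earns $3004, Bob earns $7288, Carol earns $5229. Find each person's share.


Total income = 3004 + 7288 + 5229 = $15521
Alice: $3864 × 3004/15521 = $747.85
Bob: $3864 × 7288/15521 = $1814.37
Carol: $3864 × 5229/15521 = $1301.78
= Alice: $747.85, Bob: $1814.37, Carol: $1301.78

Alice: $747.85, Bob: $1814.37, Carol: $1301.78


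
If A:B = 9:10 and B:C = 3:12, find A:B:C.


Match B: multiply A:B by 3 → 27:30
Multiply B:C by 10 → 30:120
Combined: 27:30:120
GCD = 3
= 9:10:40

9:10:40


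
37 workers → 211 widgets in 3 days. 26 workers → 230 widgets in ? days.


Days ∝ work / workers, so d₂ = d₁ × (m₁/m₂) × (w₂/w₁)
Workers factor (inverse): 37/26 ≈ 1.4231
Work factor (direct): 230/211 ≈ 1.0900
d₂ = 3 × 37/26 × 230/211 = (3 × 37 × 230) / (26 × 211) = 25530/5486
≈ 4.65 days

4.65 days


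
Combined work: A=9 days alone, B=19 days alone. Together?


Rate of A = 1/9 per day
Rate of B = 1/19 per day
Combined rate = 1/9 + 1/19 = 28/171 ≈ 0.1637 per day
Days = 1 / combined rate = 171/28
≈ 6.11 days

6.11 days


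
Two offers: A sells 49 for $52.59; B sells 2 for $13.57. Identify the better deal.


Deal A: $52.59/49 = $1.0733/unit
Deal B: $13.57/2 = $6.7850/unit
A is cheaper per unit
= Deal A

Deal A


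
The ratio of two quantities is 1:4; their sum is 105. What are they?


Let A = 1k, B = 4k.
1k + 4k = 105
5k = 105 → k = 105/5 = 21
A = 1×21 = 21, B = 4×21 = 84
= A = 21, B = 84

A = 21, B = 84


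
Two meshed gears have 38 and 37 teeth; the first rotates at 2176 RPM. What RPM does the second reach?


Gear ratio = 38:37 = 38:37
RPM_B = RPM_A × (teeth_A / teeth_B)
= 2176 × (38/37)
= 2234.8 RPM

2234.8 RPM


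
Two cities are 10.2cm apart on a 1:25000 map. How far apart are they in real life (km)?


Real distance = map distance × scale
= 10.2cm × 25000
= 255000 cm = 2550.0 m
= 2.550 km

2.550 km


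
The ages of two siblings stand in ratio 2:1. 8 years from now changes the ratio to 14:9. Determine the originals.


Let A = 2k, B = 1k.
(2k + 8) / (1k + 8) = 14/9
Cross-multiply: 9(2k + 8) = 14(1k + 8)
18k + 72 = 14k + 112
18k - 14k = 112 - 72
4k = 40
k = 40/4 = 10
A = 2×10 = 20, B = 1×10 = 10
= A = 20, B = 10

A = 20, B = 10


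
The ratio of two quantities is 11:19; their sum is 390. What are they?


Let A = 11k, B = 19k.
11k + 19k = 390
30k = 390 → k = 390/30 = 13
A = 11×13 = 143, B = 19×13 = 247
= A = 143, B = 247

A = 143, B = 247


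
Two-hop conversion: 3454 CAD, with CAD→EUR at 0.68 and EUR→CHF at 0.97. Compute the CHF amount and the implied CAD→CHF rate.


Step 1: 3454 CAD × 0.68 = 2348.72 EUR
Step 2: 2348.72 EUR × 0.97 = 2278.26 CHF
Implied rate CAD→CHF = 0.68 × 0.97 = 0.6596
= 2278.26 CHF; implied rate 0.6596 CHF/CAD

2278.26 CHF; implied rate 0.6596 CHF/CAD


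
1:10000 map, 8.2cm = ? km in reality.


Real distance = map distance × scale
= 8.2cm × 10000
= 82000 cm = 820.0 m
= 0.820 km

0.820 km


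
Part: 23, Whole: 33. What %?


Percentage = (part / whole) × 100
= (23 / 33) × 100
≈ 69.70%

69.70%


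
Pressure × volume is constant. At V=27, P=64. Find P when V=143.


Inverse proportion: x × y = constant
k = 27 × 64 = 1728
y₂ = k / 143 = 1728 / 143
= 12.08

12.08


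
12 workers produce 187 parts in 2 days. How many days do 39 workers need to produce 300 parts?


Days ∝ work / workers, so d₂ = d₁ × (m₁/m₂) × (w₂/w₁)
Workers factor (inverse): 12/39 ≈ 0.3077
Work factor (direct): 300/187 ≈ 1.6043
d₂ = 2 × 12/39 × 300/187 = (2 × 12 × 300) / (39 × 187) = 7200/7293
≈ 0.99 days

0.99 days


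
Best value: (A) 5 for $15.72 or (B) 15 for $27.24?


Deal A: $15.72/5 = $3.1440/unit
Deal B: $27.24/15 = $1.8160/unit
B is cheaper per unit
= Deal B

Deal B


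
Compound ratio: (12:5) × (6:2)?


Compound ratio = (12×6) : (5×2)
= 72:10
GCD = 2
= 36:5

36:5


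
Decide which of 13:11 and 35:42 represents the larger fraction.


13/11 = 1.1818
35/42 = 0.8333
1.1818 > 0.8333, so 13:11 is greater
= 13:11

13:11


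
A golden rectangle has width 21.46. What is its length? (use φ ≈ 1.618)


φ = (1 + √5) / 2 ≈ 1.618
Length = width × φ = 21.46 × 1.618 = 34.72228
≈ 34.72

34.72


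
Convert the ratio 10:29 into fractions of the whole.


Total parts = 10 + 29 = 39
First part: 10/39 = 10/39
Second part: 29/39 = 29/39
= 10/39 and 29/39

10/39 and 29/39


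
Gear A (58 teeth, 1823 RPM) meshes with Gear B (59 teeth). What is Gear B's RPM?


Gear ratio = 58:59 = 58:59
RPM_B = RPM_A × (teeth_A / teeth_B)
= 1823 × (58/59)
= 1792.1 RPM

1792.1 RPM


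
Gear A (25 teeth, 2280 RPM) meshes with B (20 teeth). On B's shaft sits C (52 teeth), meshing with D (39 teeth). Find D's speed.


Stage 1: RPM_B = RPM_A × t_A/t_B = 2280 × 25/20 = 57000/20 = 2850.00
B and C share a shaft → RPM_C = RPM_B
Stage 2: RPM_D = RPM_C × t_C/t_D = RPM_A × (t_A×t_C)/(t_B×t_D)
Overall ratio = (25×52)/(20×39) = 1300/780
RPM_D = 2280 × 1300/780 = 2964000/780
= 3800.00 RPM

3800.00 RPM


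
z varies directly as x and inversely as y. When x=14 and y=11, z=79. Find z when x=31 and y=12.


z = k·x/y
Solve for k using the known point: k = z·y/x = 79×11/14 = 869/14 ≈ 62.0714
Now evaluate at x=31, y=12:
z = k × 31 / 12 = (869 × 31) / (14 × 12) = 26939/168
≈ 160.3512

160.3512


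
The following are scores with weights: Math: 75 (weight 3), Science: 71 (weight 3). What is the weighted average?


Numerator = 75×3 + 71×3
= 225 + 213
= 438
Total weight = 6
Weighted avg = 438/6
= 73.00

73.00


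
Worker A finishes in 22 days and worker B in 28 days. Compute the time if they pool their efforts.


Rate of A = 1/22 per day
Rate of B = 1/28 per day
Combined rate = 1/22 + 1/28 = 50/616 ≈ 0.0812 per day
Days = 1 / combined rate = 616/50
= 12.32 days

12.32 days


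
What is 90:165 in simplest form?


GCD(90, 165) = 15
90/15 : 165/15
= 6:11

6:11


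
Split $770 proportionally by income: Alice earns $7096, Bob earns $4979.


Total income = 7096 + 4979 = $12075
Alice: $770 × 7096/12075 = $452.50
Bob: $770 × 4979/12075 = $317.50
= Alice: $452.50, Bob: $317.50

Alice: $452.50, Bob: $317.50


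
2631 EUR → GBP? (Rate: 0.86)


Amount × rate = 2631 × 0.86
= 2262.66 GBP

2262.66 GBP


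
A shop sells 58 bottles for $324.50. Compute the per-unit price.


Unit rate = total / quantity
= 324.50 / 58
= $5.59 per unit

$5.59 per unit


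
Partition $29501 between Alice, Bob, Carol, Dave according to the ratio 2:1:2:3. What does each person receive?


Total parts = 2 + 1 + 2 + 3 = 8
Alice: 29501 × 2/8 = 7375.25
Bob: 29501 × 1/8 = 3687.63
Carol: 29501 × 2/8 = 7375.25
Dave: 29501 × 3/8 = 11062.88
= Alice: $7375.25, Bob: $3687.63, Carol: $7375.25, Dave: $11062.88

Alice: $7375.25, Bob: $3687.63, Carol: $7375.25, Dave: $11062.88


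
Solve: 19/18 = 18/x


Cross multiply: 19 × x = 18 × 18
19x = 324
x = 324 / 19
= 17.05

17.05


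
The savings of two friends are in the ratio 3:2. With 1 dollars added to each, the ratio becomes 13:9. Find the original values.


Let A = 3k, B = 2k.
(3k + 1) / (2k + 1) = 13/9
Cross-multiply: 9(3k + 1) = 13(2k + 1)
27k + 9 = 26k + 13
27k - 26k = 13 - 9
1k = 4
k = 4/1 = 4
A = 3×4 = 12, B = 2×4 = 8
= A = 12, B = 8

A = 12, B = 8


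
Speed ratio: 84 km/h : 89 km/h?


Ratio = 84:89
GCD = 1
Simplified = 84:89
Time ratio (same distance) = 89:84
Speed ratio = 84:89

84:89


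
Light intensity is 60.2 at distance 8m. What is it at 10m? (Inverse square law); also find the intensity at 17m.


I₁d₁² = I₂d₂²
I at 10m = 60.2 × (8/10)² = 60.2 × 64/100 = 3852.8/100 = 38.5280
I at 17m = 60.2 × (8/17)² = 60.2 × 64/289 = 3852.8/289 ≈ 13.3315
= 38.5280 and 13.3315

38.5280 and 13.3315


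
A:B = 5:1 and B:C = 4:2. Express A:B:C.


Match B: multiply A:B by 4 → 20:4
Multiply B:C by 1 → 4:2
Combined: 20:4:2
GCD = 2
= 10:2:1

10:2:1


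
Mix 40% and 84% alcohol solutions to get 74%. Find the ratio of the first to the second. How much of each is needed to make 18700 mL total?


Let x parts of 40% mix with y parts of 84%.
40x + 84y = 74(x + y)
40x + 84y = 74x + 74y
x(40 - 74) = y(74 - 84)
x/y = (84 - 74)/(74 - 40) = 10/34
Simplify: 5:17
Total parts = 22; one part = 18700/22 = 850.00 mL
40% solution: 5×850.00 = 4250.00 mL
84% solution: 17×850.00 = 14450.00 mL
= ratio 5:17; 4250.00 mL and 14450.00 mL

ratio 5:17; 4250.00 mL and 14450.00 mL


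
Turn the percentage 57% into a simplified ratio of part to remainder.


57% means 57 parts out of 100; remainder = 43
Part : remainder = 57:43
GCD = 1
= 57:43

57:43


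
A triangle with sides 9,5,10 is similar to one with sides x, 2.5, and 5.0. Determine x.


Scale factor = 2.5/5 = 0.5
Missing side = 9 × 0.5
= 4.5

4.5


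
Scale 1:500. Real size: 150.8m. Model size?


Model size = real / scale
= 150.8 / 500
= 0.3016 m

0.3016 m


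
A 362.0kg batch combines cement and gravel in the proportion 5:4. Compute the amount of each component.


Total parts = 5 + 4 = 9
cement: 362.0 × 5/9 = 201.1kg
gravel: 362.0 × 4/9 = 160.9kg
= 201.1kg and 160.9kg

201.1kg and 160.9kg


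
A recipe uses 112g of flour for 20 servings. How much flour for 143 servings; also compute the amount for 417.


Direct proportion: y/x = constant
k = 112/20 = 5.6000
y at x=143: k × 143 = 112 × 143 / 20 = 16016/20 = 800.80
y at x=417: k × 417 = 112 × 417 / 20 = 46704/20 = 2335.20
= 800.80 and 2335.20

800.80 and 2335.20


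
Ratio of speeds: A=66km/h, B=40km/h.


Ratio = 66:40
GCD = 2
Simplified = 33:20
Time ratio (same distance) = 20:33
Speed ratio = 33:20

33:20


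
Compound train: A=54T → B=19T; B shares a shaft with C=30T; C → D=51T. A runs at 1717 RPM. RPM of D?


Stage 1: RPM_B = RPM_A × t_A/t_B = 1717 × 54/19 = 92718/19 ≈ 4879.89
B and C share a shaft → RPM_C = RPM_B
Stage 2: RPM_D = RPM_C × t_C/t_D = RPM_A × (t_A×t_C)/(t_B×t_D)
Overall ratio = (54×30)/(19×51) = 1620/969
RPM_D = 1717 × 1620/969 = 2781540/969
≈ 2870.53 RPM

2870.53 RPM


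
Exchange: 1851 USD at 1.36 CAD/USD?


Amount × rate = 1851 × 1.36
= 2517.36 CAD

2517.36 CAD


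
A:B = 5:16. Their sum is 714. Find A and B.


Let A = 5k, B = 16k.
5k + 16k = 714
21k = 714 → k = 714/21 = 34
A = 5×34 = 170, B = 16×34 = 544
= A = 170, B = 544

A = 170, B = 544


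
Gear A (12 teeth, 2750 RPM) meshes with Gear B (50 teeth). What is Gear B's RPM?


Gear ratio = 12:50 = 6:25
RPM_B = RPM_A × (teeth_A / teeth_B)
= 2750 × (12/50)
= 660.0 RPM

660.0 RPM


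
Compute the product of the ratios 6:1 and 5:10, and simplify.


Compound ratio = (6×5) : (1×10)
= 30:10
GCD = 10
= 3:1

3:1


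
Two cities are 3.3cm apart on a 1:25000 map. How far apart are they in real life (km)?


Real distance = map distance × scale
= 3.3cm × 25000
= 82500 cm = 825.0 m
= 0.825 km

0.825 km


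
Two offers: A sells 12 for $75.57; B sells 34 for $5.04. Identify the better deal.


Deal A: $75.57/12 = $6.2975/unit
Deal B: $5.04/34 = $0.1482/unit
B is cheaper per unit
= Deal B

Deal B


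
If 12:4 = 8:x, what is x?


Cross multiply: 12 × x = 4 × 8
12x = 32
x = 32 / 12
= 2.67

2.67


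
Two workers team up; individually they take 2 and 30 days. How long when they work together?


Rate of A = 1/2 per day
Rate of B = 1/30 per day
Combined rate = 1/2 + 1/30 = 32/60 ≈ 0.5333 per day
Days = 1 / combined rate = 60/32
≈ 1.88 days

1.88 days


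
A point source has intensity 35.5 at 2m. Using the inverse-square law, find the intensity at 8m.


I₁d₁² = I₂d₂²
I₂ = I₁ × (d₁/d₂)²
= 35.5 × (2/8)²
= 35.5 × 4/64
= 142/64
≈ 2.2188

2.2188


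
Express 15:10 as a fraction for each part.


Total parts = 15 + 10 = 25
First part: 15/25 = 3/5
Second part: 10/25 = 2/5
= 3/5 and 2/5

3/5 and 2/5


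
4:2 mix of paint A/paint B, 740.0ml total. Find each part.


Total parts = 4 + 2 = 6
paint A: 740.0 × 4/6 = 493.3ml
paint B: 740.0 × 2/6 = 246.7ml
= 493.3ml and 246.7ml

493.3ml and 246.7ml


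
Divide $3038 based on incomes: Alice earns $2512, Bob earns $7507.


Total income = 2512 + 7507 = $10019
Alice: $3038 × 2512/10019 = $761.70
Bob: $3038 × 7507/10019 = $2276.30
= Alice: $761.70, Bob: $2276.30

Alice: $761.70, Bob: $2276.30


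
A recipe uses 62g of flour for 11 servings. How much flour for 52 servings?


Direct proportion: y/x = constant
k = 62/11 ≈ 5.6364
y₂ = k × 52 = 62 × 52 / 11 = 3224/11
≈ 293.09

293.09


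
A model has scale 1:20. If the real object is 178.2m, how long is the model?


Model size = real / scale
= 178.2 / 20
= 8.9100 m

8.9100 m


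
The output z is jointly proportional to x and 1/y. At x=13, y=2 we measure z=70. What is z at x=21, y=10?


z = k·x/y
Solve for k using the known point: k = z·y/x = 70×2/13 = 140/13 ≈ 10.7692
Now evaluate at x=21, y=10:
z = k × 21 / 10 = (140 × 21) / (13 × 10) = 2940/130
≈ 22.6154

22.6154


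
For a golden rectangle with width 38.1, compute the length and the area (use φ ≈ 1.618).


φ = (1 + √5) / 2 ≈ 1.618
Length = width × φ = 38.1 × 1.618 = 61.6458
≈ 61.65
Area = width × length = 38.1 × 61.6458 = 2348.70498 ≈ 2348.70
= Length: 61.65, Area: 2348.70

Length: 61.65, Area: 2348.70


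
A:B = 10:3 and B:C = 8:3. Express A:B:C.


Match B: multiply A:B by 8 → 80:24
Multiply B:C by 3 → 24:9
Combined: 80:24:9
GCD = 1
= 80:24:9

80:24:9


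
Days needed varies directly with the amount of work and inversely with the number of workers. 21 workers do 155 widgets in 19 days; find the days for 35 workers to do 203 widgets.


Days ∝ work / workers, so d₂ = d₁ × (m₁/m₂) × (w₂/w₁)
Workers factor (inverse): 21/35 = 0.6000
Work factor (direct): 203/155 ≈ 1.3097
d₂ = 19 × 21/35 × 203/155 = (19 × 21 × 203) / (35 × 155) = 80997/5425
≈ 14.93 days

14.93 days


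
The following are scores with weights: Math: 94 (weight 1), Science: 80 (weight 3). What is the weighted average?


Numerator = 94×1 + 80×3
= 94 + 240
= 334
Total weight = 4
Weighted avg = 334/4
= 83.50

83.50


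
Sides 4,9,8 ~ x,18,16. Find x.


Scale factor = 18/9 = 2
Missing side = 4 × 2
= 8.0

8.0


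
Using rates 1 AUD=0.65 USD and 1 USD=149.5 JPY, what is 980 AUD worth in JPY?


Step 1: 980 AUD × 0.65 = 637.00 USD
Step 2: 637.00 USD × 149.5 = 95231.50 JPY
Implied rate AUD→JPY = 0.65 × 149.5 = 97.1750
= 95231.50 JPY

95231.50 JPY


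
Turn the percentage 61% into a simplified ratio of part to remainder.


61% means 61 parts out of 100; remainder = 39
Part : remainder = 61:39
GCD = 1
= 61:39

61:39


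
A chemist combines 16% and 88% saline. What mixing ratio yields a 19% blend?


Let x parts of 16% mix with y parts of 88%.
16x + 88y = 19(x + y)
16x + 88y = 19x + 19y
x(16 - 19) = y(19 - 88)
x/y = (88 - 19)/(19 - 16) = 69/3
Simplify: 23:1
= 23:1

23:1


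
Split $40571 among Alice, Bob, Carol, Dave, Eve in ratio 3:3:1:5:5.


Total parts = 3 + 3 + 1 + 5 + 5 = 17
Alice: 40571 × 3/17 = 7159.59
Bob: 40571 × 3/17 = 7159.59
Carol: 40571 × 1/17 = 2386.53
Dave: 40571 × 5/17 = 11932.65
Eve: 40571 × 5/17 = 11932.65
= Alice: $7159.59, Bob: $7159.59, Carol: $2386.53, Dave: $11932.65, Eve: $11932.65

Alice: $7159.59, Bob: $7159.59, Carol: $2386.53, Dave: $11932.65, Eve: $11932.65


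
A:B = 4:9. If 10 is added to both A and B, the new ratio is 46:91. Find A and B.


Let A = 4k, B = 9k.
(4k + 10) / (9k + 10) = 46/91
Cross-multiply: 91(4k + 10) = 46(9k + 10)
364k + 910 = 414k + 460
364k - 414k = 460 - 910
-50k = -450
k = -450/-50 = 9
A = 4×9 = 36, B = 9×9 = 81
= A = 36, B = 81

A = 36, B = 81


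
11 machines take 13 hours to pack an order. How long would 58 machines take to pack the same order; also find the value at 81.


Inverse proportion: x × y = constant
k = 11 × 13 = 143
At x=58: k/58 = 2.47
At x=81: k/81 = 1.77
= 2.47 and 1.77

2.47 and 1.77


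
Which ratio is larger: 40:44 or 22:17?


40/44 = 0.9091
22/17 = 1.2941
0.9091 < 1.2941, so 40:44 is less
= 22:17

22:17


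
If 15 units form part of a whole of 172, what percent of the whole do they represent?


Percentage = (part / whole) × 100
= (15 / 172) × 100
≈ 8.72%

8.72%


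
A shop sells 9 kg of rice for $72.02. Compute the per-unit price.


Unit rate = total / quantity
= 72.02 / 9
= $8.00 per unit

$8.00 per unit


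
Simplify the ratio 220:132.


GCD(220, 132) = 44
220/44 : 132/44
= 5:3

5:3


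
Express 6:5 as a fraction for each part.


Total parts = 6 + 5 = 11
First part: 6/11 = 6/11
Second part: 5/11 = 5/11
= 6/11 and 5/11

6/11 and 5/11


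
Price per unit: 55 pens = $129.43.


Unit rate = total / quantity
= 129.43 / 55
= $2.35 per unit

$2.35 per unit


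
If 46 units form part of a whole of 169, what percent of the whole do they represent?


Percentage = (part / whole) × 100
= (46 / 169) × 100
≈ 27.22%

27.22%


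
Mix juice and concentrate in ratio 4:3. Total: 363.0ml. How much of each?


Total parts = 4 + 3 = 7
juice: 363.0 × 4/7 = 207.4ml
concentrate: 363.0 × 3/7 = 155.6ml
= 207.4ml and 155.6ml

207.4ml and 155.6ml


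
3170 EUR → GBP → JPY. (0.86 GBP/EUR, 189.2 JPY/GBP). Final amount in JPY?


Step 1: 3170 EUR × 0.86 = 2726.20 GBP
Step 2: 2726.20 GBP × 189.2 = 515797.04 JPY
Implied rate EUR→JPY = 0.86 × 189.2 = 162.7120
= 515797.04 JPY

515797.04 JPY


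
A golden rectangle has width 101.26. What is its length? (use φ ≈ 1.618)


φ = (1 + √5) / 2 ≈ 1.618
Length = width × φ = 101.26 × 1.618 = 163.83868
≈ 163.84

163.84


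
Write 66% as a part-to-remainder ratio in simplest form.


66% means 66 parts out of 100; remainder = 34
Part : remainder = 66:34
GCD = 2
= 33:17

33:17


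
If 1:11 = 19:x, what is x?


Cross multiply: 1 × x = 11 × 19
1x = 209
x = 209 / 1
= 209.00

209.00


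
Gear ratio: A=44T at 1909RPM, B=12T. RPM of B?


Gear ratio = 44:12 = 11:3
RPM_B = RPM_A × (teeth_A / teeth_B)
= 1909 × (44/12)
= 6999.7 RPM

6999.7 RPM


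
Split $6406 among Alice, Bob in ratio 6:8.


Total parts = 6 + 8 = 14
Alice: 6406 × 6/14 = 2745.43
Bob: 6406 × 8/14 = 3660.57
= Alice: $2745.43, Bob: $3660.57

Alice: $2745.43, Bob: $3660.57


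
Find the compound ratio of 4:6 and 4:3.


Compound ratio = (4×4) : (6×3)
= 16:18
GCD = 2
= 8:9

8:9


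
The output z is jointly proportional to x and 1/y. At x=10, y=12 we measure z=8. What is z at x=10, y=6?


z = k·x/y
Solve for k using the known point: k = z·y/x = 8×12/10 = 96/10 = 9.6000
Now evaluate at x=10, y=6:
z = k × 10 / 6 = (96 × 10) / (10 × 6) = 960/60
= 16.0000

16.0000


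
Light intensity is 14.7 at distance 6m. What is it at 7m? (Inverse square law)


I₁d₁² = I₂d₂²
I₂ = I₁ × (d₁/d₂)²
= 14.7 × (6/7)²
= 14.7 × 36/49
= 529.2/49
= 10.8000

10.8000


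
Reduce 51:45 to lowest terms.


GCD(51, 45) = 3
51/3 : 45/3
= 17:15

17:15


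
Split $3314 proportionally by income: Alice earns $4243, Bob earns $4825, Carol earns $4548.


Total income = 4243 + 4825 + 4548 = $13616
Alice: $3314 × 4243/13616 = $1032.70
Bob: $3314 × 4825/13616 = $1174.36
Carol: $3314 × 4548/13616 = $1106.94
= Alice: $1032.70, Bob: $1174.36, Carol: $1106.94

Alice: $1032.70, Bob: $1174.36, Carol: $1106.94


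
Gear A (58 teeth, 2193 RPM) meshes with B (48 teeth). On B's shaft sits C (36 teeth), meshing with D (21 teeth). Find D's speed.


Stage 1: RPM_B = RPM_A × t_A/t_B = 2193 × 58/48 = 127194/48 ≈ 2649.88
B and C share a shaft → RPM_C = RPM_B
Stage 2: RPM_D = RPM_C × t_C/t_D = RPM_A × (t_A×t_C)/(t_B×t_D)
Overall ratio = (58×36)/(48×21) = 2088/1008
RPM_D = 2193 × 2088/1008 = 4578984/1008
≈ 4542.64 RPM

4542.64 RPM


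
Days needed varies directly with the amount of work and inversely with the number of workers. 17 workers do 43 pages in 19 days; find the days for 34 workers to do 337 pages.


Days ∝ work / workers, so d₂ = d₁ × (m₁/m₂) × (w₂/w₁)
Workers factor (inverse): 17/34 = 0.5000
Work factor (direct): 337/43 ≈ 7.8372
d₂ = 19 × 17/34 × 337/43 = (19 × 17 × 337) / (34 × 43) = 108851/1462
≈ 74.45 days

74.45 days


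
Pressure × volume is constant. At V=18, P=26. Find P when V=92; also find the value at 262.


Inverse proportion: x × y = constant
k = 18 × 26 = 468
At x=92: k/92 = 5.09
At x=262: k/262 = 1.79
= 5.09 and 1.79

5.09 and 1.79


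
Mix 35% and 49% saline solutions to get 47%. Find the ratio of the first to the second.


Let x parts of 35% mix with y parts of 49%.
35x + 49y = 47(x + y)
35x + 49y = 47x + 47y
x(35 - 47) = y(47 - 49)
x/y = (49 - 47)/(47 - 35) = 2/12
Simplify: 1:6
= 1:6

1:6


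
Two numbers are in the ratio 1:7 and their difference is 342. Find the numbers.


Let A = 1k, B = 7k.
7k - 1k = 342
6k = 342 → k = 342/6 = 57
A = 1×57 = 57, B = 7×57 = 399
= A = 57, B = 399

A = 57, B = 399


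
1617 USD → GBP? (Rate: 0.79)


Amount × rate = 1617 × 0.79
= 1277.43 GBP

1277.43 GBP


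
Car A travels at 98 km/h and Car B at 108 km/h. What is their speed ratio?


Ratio = 98:108
GCD = 2
Simplified = 49:54
Time ratio (same distance) = 54:49
Speed ratio = 49:54

49:54


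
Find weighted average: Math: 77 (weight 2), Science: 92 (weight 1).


Numerator = 77×2 + 92×1
= 154 + 92
= 246
Total weight = 3
Weighted avg = 246/3
= 82.00

82.00


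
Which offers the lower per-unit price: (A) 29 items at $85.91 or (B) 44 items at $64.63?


Deal A: $85.91/29 = $2.9624/unit
Deal B: $64.63/44 = $1.4689/unit
B is cheaper per unit
= Deal B

Deal B


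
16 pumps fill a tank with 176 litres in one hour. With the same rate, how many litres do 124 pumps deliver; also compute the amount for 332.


Direct proportion: y/x = constant
k = 176/16 = 11.0000
y at x=124: k × 124 = 176 × 124 / 16 = 21824/16 = 1364.00
y at x=332: k × 332 = 176 × 332 / 16 = 58432/16 = 3652.00
= 1364.00 and 3652.00

1364.00 and 3652.00


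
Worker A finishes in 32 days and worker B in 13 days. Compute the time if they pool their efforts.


Rate of A = 1/32 per day
Rate of B = 1/13 per day
Combined rate = 1/32 + 1/13 = 45/416 ≈ 0.1082 per day
Days = 1 / combined rate = 416/45
≈ 9.24 days

9.24 days


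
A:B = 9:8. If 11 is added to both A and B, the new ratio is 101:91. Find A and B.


Let A = 9k, B = 8k.
(9k + 11) / (8k + 11) = 101/91
Cross-multiply: 91(9k + 11) = 101(8k + 11)
819k + 1001 = 808k + 1111
819k - 808k = 1111 - 1001
11k = 110
k = 110/11 = 10
A = 9×10 = 90, B = 8×10 = 80
= A = 90, B = 80

A = 90, B = 80


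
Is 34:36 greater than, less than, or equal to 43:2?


34/36 = 0.9444
43/2 = 21.5000
0.9444 < 21.5000, so 34:36 is less
= less than

less than


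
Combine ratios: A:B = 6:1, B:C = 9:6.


Match B: multiply A:B by 9 → 54:9
Multiply B:C by 1 → 9:6
Combined: 54:9:6
GCD = 3
= 18:3:2

18:3:2


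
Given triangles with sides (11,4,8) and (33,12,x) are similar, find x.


Scale factor = 33/11 = 3
Missing side = 8 × 3
= 24.0

24.0


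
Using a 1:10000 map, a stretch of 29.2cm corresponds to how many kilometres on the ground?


Real distance = map distance × scale
= 29.2cm × 10000
= 292000 cm = 2920.0 m
= 2.920 km

2.920 km


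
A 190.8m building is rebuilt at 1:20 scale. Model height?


Model size = real / scale
= 190.8 / 20
= 9.5400 m

9.5400 m


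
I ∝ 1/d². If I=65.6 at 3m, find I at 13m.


I₁d₁² = I₂d₂²
I₂ = I₁ × (d₁/d₂)²
= 65.6 × (3/13)²
= 65.6 × 9/169
= 590.4/169
≈ 3.4935

3.4935


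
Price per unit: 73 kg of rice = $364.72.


Unit rate = total / quantity
= 364.72 / 73
= $5.00 per unit

$5.00 per unit


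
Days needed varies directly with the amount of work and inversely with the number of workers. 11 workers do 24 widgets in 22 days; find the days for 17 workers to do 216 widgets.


Days ∝ work / workers, so d₂ = d₁ × (m₁/m₂) × (w₂/w₁)
Workers factor (inverse): 11/17 ≈ 0.6471
Work factor (direct): 216/24 = 9.0000
d₂ = 22 × 11/17 × 216/24 = (22 × 11 × 216) / (17 × 24) = 52272/408
≈ 128.12 days

128.12 days


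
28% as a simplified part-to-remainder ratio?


28% means 28 parts out of 100; remainder = 72
Part : remainder = 28:72
GCD = 4
= 7:18

7:18


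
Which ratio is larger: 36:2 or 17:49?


36/2 = 18.0000
17/49 = 0.3469
18.0000 > 0.3469, so 36:2 is greater
= 36:2

36:2


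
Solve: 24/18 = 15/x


Cross multiply: 24 × x = 18 × 15
24x = 270
x = 270 / 24
= 11.25

11.25


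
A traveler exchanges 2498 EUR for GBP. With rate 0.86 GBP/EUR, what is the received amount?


Amount × rate = 2498 × 0.86
= 2148.28 GBP

2148.28 GBP


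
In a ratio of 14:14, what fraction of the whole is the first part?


Total parts = 14 + 14 = 28
First part: 14/28 = 1/2
= 1/2

1/2


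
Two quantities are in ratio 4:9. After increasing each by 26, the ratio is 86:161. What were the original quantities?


Let A = 4k, B = 9k.
(4k + 26) / (9k + 26) = 86/161
Cross-multiply: 161(4k + 26) = 86(9k + 26)
644k + 4186 = 774k + 2236
644k - 774k = 2236 - 4186
-130k = -1950
k = -1950/-130 = 15
A = 4×15 = 60, B = 9×15 = 135
= A = 60, B = 135

A = 60, B = 135


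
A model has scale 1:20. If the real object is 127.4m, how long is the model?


Model size = real / scale
= 127.4 / 20
= 6.3700 m

6.3700 m


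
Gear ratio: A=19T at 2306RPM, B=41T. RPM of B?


Gear ratio = 19:41 = 19:41
RPM_B = RPM_A × (teeth_A / teeth_B)
= 2306 × (19/41)
= 1068.6 RPM

1068.6 RPM


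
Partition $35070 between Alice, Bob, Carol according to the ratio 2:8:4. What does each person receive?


Total parts = 2 + 8 + 4 = 14
Alice: 35070 × 2/14 = 5010.00
Bob: 35070 × 8/14 = 20040.00
Carol: 35070 × 4/14 = 10020.00
= Alice: $5010.00, Bob: $20040.00, Carol: $10020.00

Alice: $5010.00, Bob: $20040.00, Carol: $10020.00


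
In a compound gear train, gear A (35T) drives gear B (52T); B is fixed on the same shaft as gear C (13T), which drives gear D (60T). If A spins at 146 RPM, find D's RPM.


Stage 1: RPM_B = RPM_A × t_A/t_B = 146 × 35/52 = 5110/52 ≈ 98.27
B and C share a shaft → RPM_C = RPM_B
Stage 2: RPM_D = RPM_C × t_C/t_D = RPM_A × (t_A×t_C)/(t_B×t_D)
Overall ratio = (35×13)/(52×60) = 455/3120
RPM_D = 146 × 455/3120 = 66430/3120
≈ 21.29 RPM

21.29 RPM


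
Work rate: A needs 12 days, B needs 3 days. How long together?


Rate of A = 1/12 per day
Rate of B = 1/3 per day
Combined rate = 1/12 + 1/3 = 15/36 ≈ 0.4167 per day
Days = 1 / combined rate = 36/15
= 2.40 days

2.40 days


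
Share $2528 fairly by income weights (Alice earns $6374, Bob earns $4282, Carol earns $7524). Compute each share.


Total income = 6374 + 4282 + 7524 = $18180
Alice: $2528 × 6374/18180 = $886.33
Bob: $2528 × 4282/18180 = $595.43
Carol: $2528 × 7524/18180 = $1046.24
= Alice: $886.33, Bob: $595.43, Carol: $1046.24

Alice: $886.33, Bob: $595.43, Carol: $1046.24


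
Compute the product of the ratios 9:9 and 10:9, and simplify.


Compound ratio = (9×10) : (9×9)
= 90:81
GCD = 9
= 10:9

10:9


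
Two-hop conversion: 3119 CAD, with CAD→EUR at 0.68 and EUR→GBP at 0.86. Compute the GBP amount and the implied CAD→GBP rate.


Step 1: 3119 CAD × 0.68 = 2120.92 EUR
Step 2: 2120.92 EUR × 0.86 = 1823.99 GBP
Implied rate CAD→GBP = 0.68 × 0.86 = 0.5848
= 1823.99 GBP; implied rate 0.5848 GBP/CAD

1823.99 GBP; implied rate 0.5848 GBP/CAD


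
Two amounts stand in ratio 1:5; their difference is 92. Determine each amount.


Let A = 1k, B = 5k.
5k - 1k = 92
4k = 92 → k = 92/4 = 23
A = 1×23 = 23, B = 5×23 = 115
= A = 23, B = 115

A = 23, B = 115


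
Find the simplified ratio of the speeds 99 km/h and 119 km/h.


Ratio = 99:119
GCD = 1
Simplified = 99:119
Time ratio (same distance) = 119:99
Speed ratio = 99:119

99:119


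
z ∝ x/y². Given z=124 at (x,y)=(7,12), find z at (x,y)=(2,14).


z = k·x/y²
Solve for k using the known point: k = z·y²/x = 124×144/7 = 17856/7 ≈ 2550.8571
Now evaluate at x=2, y=14:
z = k × 2 / 196 = (17856 × 2) / (7 × 196) = 35712/1372
≈ 26.0292

26.0292


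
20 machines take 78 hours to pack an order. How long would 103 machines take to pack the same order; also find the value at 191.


Inverse proportion: x × y = constant
k = 20 × 78 = 1560
At x=103: k/103 = 15.15
At x=191: k/191 = 8.17
= 15.15 and 8.17

15.15 and 8.17


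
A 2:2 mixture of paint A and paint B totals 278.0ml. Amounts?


Total parts = 2 + 2 = 4
paint A: 278.0 × 2/4 = 139.0ml
paint B: 278.0 × 2/4 = 139.0ml
= 139.0ml and 139.0ml

139.0ml and 139.0ml


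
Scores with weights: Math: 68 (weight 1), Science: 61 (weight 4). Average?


Numerator = 68×1 + 61×4
= 68 + 244
= 312
Total weight = 5
Weighted avg = 312/5
= 62.40

62.40


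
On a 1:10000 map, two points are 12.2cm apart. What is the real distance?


Real distance = map distance × scale
= 12.2cm × 10000
= 122000 cm = 1220.0 m
= 1.220 km

1.220 km


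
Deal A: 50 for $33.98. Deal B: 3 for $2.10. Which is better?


Deal A: $33.98/50 = $0.6796/unit
Deal B: $2.10/3 = $0.7000/unit
A is cheaper per unit
= Deal A

Deal A


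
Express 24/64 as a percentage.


Percentage = (part / whole) × 100
= (24 / 64) × 100
= 37.50%

37.50%


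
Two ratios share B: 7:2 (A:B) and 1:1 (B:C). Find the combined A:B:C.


Match B: multiply A:B by 1 → 7:2
Multiply B:C by 2 → 2:2
Combined: 7:2:2
GCD = 1
= 7:2:2

7:2:2
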